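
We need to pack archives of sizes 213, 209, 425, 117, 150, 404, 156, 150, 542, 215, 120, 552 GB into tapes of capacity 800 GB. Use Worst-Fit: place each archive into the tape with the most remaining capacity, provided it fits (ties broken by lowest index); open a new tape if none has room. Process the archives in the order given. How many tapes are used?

5

Put 213 GB in tape 1; 587 GB remain.
Put 209 GB in tape 1; 378 GB remain.
Put 425 GB in tape 2; 375 GB remain.
Put 117 GB in tape 1; 261 GB remain.
Put 150 GB in tape 2; 225 GB remain.
Put 404 GB in tape 3; 396 GB remain.
Put 156 GB in tape 3; 240 GB remain.
Put 150 GB in tape 1; 111 GB remain.
Put 542 GB in tape 4; 258 GB remain.
Put 215 GB in tape 4; 43 GB remain.
Put 120 GB in tape 3; 120 GB remain.
Put 552 GB in tape 5; 248 GB remain.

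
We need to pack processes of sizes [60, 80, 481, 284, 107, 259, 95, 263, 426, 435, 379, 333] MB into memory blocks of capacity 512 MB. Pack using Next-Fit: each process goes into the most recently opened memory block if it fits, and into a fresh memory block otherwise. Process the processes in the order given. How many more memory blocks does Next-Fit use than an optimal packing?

1

Next-Fit: [60,80] [481] [284,107] [259,95] [263] [426] [435] [379] [333] → 9 memory blocks.
8 processes exceed 256 MB (half the capacity), and no two of those can share a memory block, so at least 8 memory blocks are needed.
An optimal packing achieves that bound: [481] [435,60] [426,80] [379,107] [333,95] [284] [263] [259] → 8 memory blocks.
Excess: 9 − 8 = 1.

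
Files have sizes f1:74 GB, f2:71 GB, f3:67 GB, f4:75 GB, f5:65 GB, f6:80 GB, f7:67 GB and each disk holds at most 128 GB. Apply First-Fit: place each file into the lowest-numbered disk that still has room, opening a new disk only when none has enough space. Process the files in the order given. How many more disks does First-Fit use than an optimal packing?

0

First-Fit: [74] [71] [67] [75] [65] [80] [67] → 7 disks.
7 files exceed 64 GB (half the capacity), and no two of those can share a disk, so at least 7 disks are needed.
So 7 is already optimal.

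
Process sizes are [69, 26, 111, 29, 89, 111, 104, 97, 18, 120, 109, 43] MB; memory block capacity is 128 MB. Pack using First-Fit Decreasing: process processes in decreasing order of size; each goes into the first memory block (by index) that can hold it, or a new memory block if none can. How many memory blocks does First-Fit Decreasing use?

Sorted descending: 120, 111, 111, 109, 104, 97, 89, 69, 43, 29, 26, 18.
Put 120 MB in memory block 1; 8 MB remain.
Put 111 MB in memory block 2; 17 MB remain.
Put 111 MB in memory block 3; 17 MB remain.
Put 109 MB in memory block 4; 19 MB remain.
Put 104 MB in memory block 5; 24 MB remain.
Put 97 MB in memory block 6; 31 MB remain.
Put 89 MB in memory block 7; 39 MB remain.
Put 69 MB in memory block 8; 59 MB remain.
Put 43 MB in memory block 8; 16 MB remain.
Put 29 MB in memory block 6; 2 MB remain.
Put 26 MB in memory block 7; 13 MB remain.
Put 18 MB in memory block 4; 1 MB remain.

8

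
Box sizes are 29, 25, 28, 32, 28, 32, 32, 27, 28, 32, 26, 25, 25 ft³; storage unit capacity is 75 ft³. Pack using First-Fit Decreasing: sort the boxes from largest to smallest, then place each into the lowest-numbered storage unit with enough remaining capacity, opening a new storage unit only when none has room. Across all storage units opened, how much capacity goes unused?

Sorted descending: 32, 32, 32, 32, 29, 28, 28, 28, 27, 26, 25, 25, 25.
32 ft³ → storage unit 1 (remaining 43 ft³)
32 ft³ → storage unit 1 (remaining 11 ft³)
32 ft³ → storage unit 2 (remaining 43 ft³)
32 ft³ → storage unit 2 (remaining 11 ft³)
29 ft³ → storage unit 3 (remaining 46 ft³)
28 ft³ → storage unit 3 (remaining 18 ft³)
28 ft³ → storage unit 4 (remaining 47 ft³)
28 ft³ → storage unit 4 (remaining 19 ft³)
27 ft³ → storage unit 5 (remaining 48 ft³)
26 ft³ → storage unit 5 (remaining 22 ft³)
25 ft³ → storage unit 6 (remaining 50 ft³)
25 ft³ → storage unit 6 (remaining 25 ft³)
25 ft³ → storage unit 6 (remaining 0 ft³)
6 storage units × 75 ft³ = 450 ft³; used 369 ft³; unused 81 ft³.

81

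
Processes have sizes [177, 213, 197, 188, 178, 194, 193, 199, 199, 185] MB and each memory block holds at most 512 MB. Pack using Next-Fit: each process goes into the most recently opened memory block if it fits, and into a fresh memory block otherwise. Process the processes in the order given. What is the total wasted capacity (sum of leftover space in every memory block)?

Put 177 MB in memory block 1; 335 MB remain.
Put 213 MB in memory block 1; 122 MB remain.
Put 197 MB in memory block 2; 315 MB remain.
Put 188 MB in memory block 2; 127 MB remain.
Put 178 MB in memory block 3; 334 MB remain.
Put 194 MB in memory block 3; 140 MB remain.
Put 193 MB in memory block 4; 319 MB remain.
Put 199 MB in memory block 4; 120 MB remain.
Put 199 MB in memory block 5; 313 MB remain.
Put 185 MB in memory block 5; 128 MB remain.
5 memory blocks × 512 MB = 2560 MB; used 1923 MB; unused 637 MB.

637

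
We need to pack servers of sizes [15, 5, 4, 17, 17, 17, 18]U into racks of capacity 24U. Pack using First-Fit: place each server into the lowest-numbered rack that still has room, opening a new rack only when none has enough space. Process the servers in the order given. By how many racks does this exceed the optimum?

First-Fit: [15,5,4] [17] [17] [17] [18] → 5 racks.
5 servers exceed 12U (half the capacity), and no two of those can share a rack, so at least 5 racks are needed.
So 5 is already optimal.

0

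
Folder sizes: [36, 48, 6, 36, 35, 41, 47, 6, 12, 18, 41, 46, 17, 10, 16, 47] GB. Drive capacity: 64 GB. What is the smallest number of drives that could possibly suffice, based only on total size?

Total size = 36 + 48 + 6 + 36 + 35 + 41 + 47 + 6 + 12 + 18 + 41 + 46 + 17 + 10 + 16 + 47 = 462 GB.
⌈462 / 64⌉ = 8.

8 drives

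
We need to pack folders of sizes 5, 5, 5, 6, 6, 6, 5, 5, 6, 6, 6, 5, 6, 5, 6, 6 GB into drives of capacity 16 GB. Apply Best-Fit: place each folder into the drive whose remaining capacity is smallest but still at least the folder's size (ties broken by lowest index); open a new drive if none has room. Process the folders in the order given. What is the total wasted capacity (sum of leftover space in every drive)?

Put 5 GB in drive 1; 11 GB remain.
Put 5 GB in drive 1; 6 GB remain.
Put 5 GB in drive 1; 1 GB remain.
Put 6 GB in drive 2; 10 GB remain.
Put 6 GB in drive 2; 4 GB remain.
Put 6 GB in drive 3; 10 GB remain.
Put 5 GB in drive 3; 5 GB remain.
Put 5 GB in drive 3; 0 GB remain.
Put 6 GB in drive 4; 10 GB remain.
Put 6 GB in drive 4; 4 GB remain.
Put 6 GB in drive 5; 10 GB remain.
Put 5 GB in drive 5; 5 GB remain.
Put 6 GB in drive 6; 10 GB remain.
Put 5 GB in drive 5; 0 GB remain.
Put 6 GB in drive 6; 4 GB remain.
Put 6 GB in drive 7; 10 GB remain.
7 drives × 16 GB = 112 GB; used 89 GB; unused 23 GB.

23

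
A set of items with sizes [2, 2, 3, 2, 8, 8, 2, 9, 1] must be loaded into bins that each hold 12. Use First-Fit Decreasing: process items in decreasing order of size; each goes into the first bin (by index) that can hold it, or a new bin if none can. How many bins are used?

Sorted descending: 9, 8, 8, 3, 2, 2, 2, 2, 1.
Put 9 in bin 1; 3 remain.
Put 8 in bin 2; 4 remain.
Put 8 in bin 3; 4 remain.
Put 3 in bin 1; 0 remain.
Put 2 in bin 2; 2 remain.
Put 2 in bin 2; 0 remain.
Put 2 in bin 3; 2 remain.
Put 2 in bin 3; 0 remain.
Put 1 in bin 4; 11 remain.

4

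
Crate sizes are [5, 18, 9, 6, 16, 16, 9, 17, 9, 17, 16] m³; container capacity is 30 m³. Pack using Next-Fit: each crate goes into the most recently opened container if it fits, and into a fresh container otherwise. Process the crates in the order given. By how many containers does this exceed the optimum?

Next-Fit: [5,18] [9,6] [16] [16,9] [17,9] [17] [16] → 7 containers.
6 crates exceed 15 m³ (half the capacity), and no two of those can share a container, so at least 6 containers are needed.
An optimal packing achieves that bound: [18,9] [17,9] [17,9] [16,6,5] [16] [16] → 6 containers.
Excess: 7 − 6 = 1.

1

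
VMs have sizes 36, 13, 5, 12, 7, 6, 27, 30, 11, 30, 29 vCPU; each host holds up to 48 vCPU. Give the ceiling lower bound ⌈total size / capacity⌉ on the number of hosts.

5

Total size = 36 + 13 + 5 + 12 + 7 + 6 + 27 + 30 + 11 + 30 + 29 = 206 vCPU.
⌈206 / 48⌉ = 5.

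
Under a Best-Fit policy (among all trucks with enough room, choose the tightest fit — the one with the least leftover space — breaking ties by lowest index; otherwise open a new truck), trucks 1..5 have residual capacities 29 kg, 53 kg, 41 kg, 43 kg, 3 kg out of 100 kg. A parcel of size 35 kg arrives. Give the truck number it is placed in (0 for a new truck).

3

Trucks with room: truck 2 (53 kg), truck 3 (41 kg), truck 4 (43 kg).
Tightest fit is truck 3 with 41 kg free.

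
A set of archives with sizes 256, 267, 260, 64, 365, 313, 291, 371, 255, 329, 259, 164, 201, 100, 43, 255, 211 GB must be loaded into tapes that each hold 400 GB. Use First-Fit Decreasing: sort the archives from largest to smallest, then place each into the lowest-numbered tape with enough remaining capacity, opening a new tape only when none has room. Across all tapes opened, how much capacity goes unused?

1196

Sorted descending: 371, 365, 329, 313, 291, 267, 260, 259, 256, 255, 255, 211, 201, 164, 100, 64, 43.
tape 1: place 371 GB, 29 GB left
tape 2: place 365 GB, 35 GB left
tape 3: place 329 GB, 71 GB left
tape 4: place 313 GB, 87 GB left
tape 5: place 291 GB, 109 GB left
tape 6: place 267 GB, 133 GB left
tape 7: place 260 GB, 140 GB left
tape 8: place 259 GB, 141 GB left
tape 9: place 256 GB, 144 GB left
tape 10: place 255 GB, 145 GB left
tape 11: place 255 GB, 145 GB left
tape 12: place 211 GB, 189 GB left
tape 13: place 201 GB, 199 GB left
tape 12: place 164 GB, 25 GB left
tape 5: place 100 GB, 9 GB left
tape 3: place 64 GB, 7 GB left
tape 4: place 43 GB, 44 GB left
13 tapes × 400 GB = 5200 GB; used 4004 GB; unused 1196 GB.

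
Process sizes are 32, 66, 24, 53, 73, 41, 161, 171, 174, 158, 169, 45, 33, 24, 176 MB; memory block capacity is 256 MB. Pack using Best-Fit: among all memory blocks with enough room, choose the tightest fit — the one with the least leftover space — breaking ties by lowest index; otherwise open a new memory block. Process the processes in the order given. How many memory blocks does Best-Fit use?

7

32 MB → memory block 1 (remaining 224 MB)
66 MB → memory block 1 (remaining 158 MB)
24 MB → memory block 1 (remaining 134 MB)
53 MB → memory block 1 (remaining 81 MB)
73 MB → memory block 1 (remaining 8 MB)
41 MB → memory block 2 (remaining 215 MB)
161 MB → memory block 2 (remaining 54 MB)
171 MB → memory block 3 (remaining 85 MB)
174 MB → memory block 4 (remaining 82 MB)
158 MB → memory block 5 (remaining 98 MB)
169 MB → memory block 6 (remaining 87 MB)
45 MB → memory block 2 (remaining 9 MB)
33 MB → memory block 4 (remaining 49 MB)
24 MB → memory block 4 (remaining 25 MB)
176 MB → memory block 7 (remaining 80 MB)
Final memory blocks: [32,66,24,53,73] [41,161,45] [171] [174,33,24] [158] [169] [176].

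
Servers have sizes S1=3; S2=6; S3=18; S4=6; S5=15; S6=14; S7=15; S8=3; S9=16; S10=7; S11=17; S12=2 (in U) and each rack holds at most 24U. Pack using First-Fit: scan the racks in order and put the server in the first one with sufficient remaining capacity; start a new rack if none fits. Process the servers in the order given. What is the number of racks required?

7 racks

rack 1: place S1 (3U), 21U left
rack 1: place S2 (6U), 15U left
rack 2: place S3 (18U), 6U left
rack 1: place S4 (6U), 9U left
rack 3: place S5 (15U), 9U left
rack 4: place S6 (14U), 10U left
rack 5: place S7 (15U), 9U left
rack 1: place S8 (3U), 6U left
rack 6: place S9 (16U), 8U left
rack 3: place S10 (7U), 2U left
rack 7: place S11 (17U), 7U left
rack 1: place S12 (2U), 4U left
Final racks: [3,6,6,3,2] [18] [15,7] [14] [15] [16] [17].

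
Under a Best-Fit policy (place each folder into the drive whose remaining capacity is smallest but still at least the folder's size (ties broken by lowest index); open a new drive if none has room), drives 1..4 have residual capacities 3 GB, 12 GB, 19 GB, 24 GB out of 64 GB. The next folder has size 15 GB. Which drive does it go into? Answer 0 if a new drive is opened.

Drives with room: drive 3 (19 GB), drive 4 (24 GB).
Tightest fit is drive 3 with 19 GB free.

3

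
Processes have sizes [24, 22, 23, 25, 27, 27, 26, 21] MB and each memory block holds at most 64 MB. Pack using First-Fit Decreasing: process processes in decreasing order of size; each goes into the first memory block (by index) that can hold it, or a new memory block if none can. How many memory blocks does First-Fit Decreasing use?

4 memory blocks

Sorted descending: 27, 27, 26, 25, 24, 23, 22, 21.
memory block 1: place 27 MB, 37 MB left
memory block 1: place 27 MB, 10 MB left
memory block 2: place 26 MB, 38 MB left
memory block 2: place 25 MB, 13 MB left
memory block 3: place 24 MB, 40 MB left
memory block 3: place 23 MB, 17 MB left
memory block 4: place 22 MB, 42 MB left
memory block 4: place 21 MB, 21 MB left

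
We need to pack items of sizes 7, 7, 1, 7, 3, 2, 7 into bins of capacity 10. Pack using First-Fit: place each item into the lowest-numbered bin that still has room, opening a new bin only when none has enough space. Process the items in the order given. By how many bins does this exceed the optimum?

First-Fit: [7,1,2] [7,3] [7] [7] → 4 bins.
Total size 34; any packing needs at least ⌈34/10⌉ = 4 bins.
So 4 is already optimal.

0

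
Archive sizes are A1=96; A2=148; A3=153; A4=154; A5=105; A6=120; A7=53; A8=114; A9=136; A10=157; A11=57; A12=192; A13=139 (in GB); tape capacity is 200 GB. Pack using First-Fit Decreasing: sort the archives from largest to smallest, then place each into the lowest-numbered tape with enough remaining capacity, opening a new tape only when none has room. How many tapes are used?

Sorted descending: 192, 157, 154, 153, 148, 139, 136, 120, 114, 105, 96, 57, 53.
tape 1: place 192 GB, 8 GB left
tape 2: place 157 GB, 43 GB left
tape 3: place 154 GB, 46 GB left
tape 4: place 153 GB, 47 GB left
tape 5: place 148 GB, 52 GB left
tape 6: place 139 GB, 61 GB left
tape 7: place 136 GB, 64 GB left
tape 8: place 120 GB, 80 GB left
tape 9: place 114 GB, 86 GB left
tape 10: place 105 GB, 95 GB left
tape 11: place 96 GB, 104 GB left
tape 6: place 57 GB, 4 GB left
tape 7: place 53 GB, 11 GB left
Final tapes: [192] [157] [154] [153] [148] [139,57] [136,53] [120] [114] [105] [96].

11 tapes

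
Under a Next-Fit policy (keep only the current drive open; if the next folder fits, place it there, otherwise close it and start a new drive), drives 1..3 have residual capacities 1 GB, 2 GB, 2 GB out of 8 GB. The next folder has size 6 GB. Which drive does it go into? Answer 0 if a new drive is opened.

0

Next-Fit only looks at drive 3, which has 2 GB free.
6 GB does not fit, so a new drive is opened.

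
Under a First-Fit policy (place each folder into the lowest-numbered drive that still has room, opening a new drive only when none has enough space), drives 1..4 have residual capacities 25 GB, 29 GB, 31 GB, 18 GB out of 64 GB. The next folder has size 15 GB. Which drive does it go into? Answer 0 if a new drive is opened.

1

Drives with room: drive 1 (25 GB), drive 2 (29 GB), drive 3 (31 GB), drive 4 (18 GB).
The first with room is drive 1.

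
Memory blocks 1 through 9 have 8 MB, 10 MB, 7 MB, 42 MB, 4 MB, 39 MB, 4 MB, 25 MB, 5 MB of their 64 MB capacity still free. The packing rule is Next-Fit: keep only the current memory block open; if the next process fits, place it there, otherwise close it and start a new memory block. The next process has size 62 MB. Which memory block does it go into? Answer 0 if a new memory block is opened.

0

Next-Fit only looks at memory block 9, which has 5 MB free.
62 MB does not fit, so a new memory block is opened.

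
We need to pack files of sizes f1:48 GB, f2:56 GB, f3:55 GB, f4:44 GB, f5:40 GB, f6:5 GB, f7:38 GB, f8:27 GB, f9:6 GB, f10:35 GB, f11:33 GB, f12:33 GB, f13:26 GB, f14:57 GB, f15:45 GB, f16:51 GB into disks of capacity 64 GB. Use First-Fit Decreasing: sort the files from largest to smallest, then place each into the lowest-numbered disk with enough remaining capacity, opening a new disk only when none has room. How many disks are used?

Sorted descending: 57, 56, 55, 51, 48, 45, 44, 40, 38, 35, 33, 33, 27, 26, 6, 5.
57 GB → disk 1 (remaining 7 GB)
56 GB → disk 2 (remaining 8 GB)
55 GB → disk 3 (remaining 9 GB)
51 GB → disk 4 (remaining 13 GB)
48 GB → disk 5 (remaining 16 GB)
45 GB → disk 6 (remaining 19 GB)
44 GB → disk 7 (remaining 20 GB)
40 GB → disk 8 (remaining 24 GB)
38 GB → disk 9 (remaining 26 GB)
35 GB → disk 10 (remaining 29 GB)
33 GB → disk 11 (remaining 31 GB)
33 GB → disk 12 (remaining 31 GB)
27 GB → disk 10 (remaining 2 GB)
26 GB → disk 9 (remaining 0 GB)
6 GB → disk 1 (remaining 1 GB)
5 GB → disk 2 (remaining 3 GB)

12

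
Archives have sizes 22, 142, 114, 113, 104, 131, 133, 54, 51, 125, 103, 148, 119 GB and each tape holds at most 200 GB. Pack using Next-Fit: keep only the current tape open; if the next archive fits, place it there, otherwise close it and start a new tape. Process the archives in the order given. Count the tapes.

tape 1: place 22 GB, 178 GB left
tape 1: place 142 GB, 36 GB left
tape 2: place 114 GB, 86 GB left
tape 3: place 113 GB, 87 GB left
tape 4: place 104 GB, 96 GB left
tape 5: place 131 GB, 69 GB left
tape 6: place 133 GB, 67 GB left
tape 6: place 54 GB, 13 GB left
tape 7: place 51 GB, 149 GB left
tape 7: place 125 GB, 24 GB left
tape 8: place 103 GB, 97 GB left
tape 9: place 148 GB, 52 GB left
tape 10: place 119 GB, 81 GB left

10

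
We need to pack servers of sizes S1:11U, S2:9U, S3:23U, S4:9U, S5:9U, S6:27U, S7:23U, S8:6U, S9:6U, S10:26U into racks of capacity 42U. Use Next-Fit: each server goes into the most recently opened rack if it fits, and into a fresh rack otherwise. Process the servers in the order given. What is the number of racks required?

Put S1 (11U) in rack 1; 31U remain.
Put S2 (9U) in rack 1; 22U remain.
Put S3 (23U) in rack 2; 19U remain.
Put S4 (9U) in rack 2; 10U remain.
Put S5 (9U) in rack 2; 1U remain.
Put S6 (27U) in rack 3; 15U remain.
Put S7 (23U) in rack 4; 19U remain.
Put S8 (6U) in rack 4; 13U remain.
Put S9 (6U) in rack 4; 7U remain.
Put S10 (26U) in rack 5; 16U remain.

5 racks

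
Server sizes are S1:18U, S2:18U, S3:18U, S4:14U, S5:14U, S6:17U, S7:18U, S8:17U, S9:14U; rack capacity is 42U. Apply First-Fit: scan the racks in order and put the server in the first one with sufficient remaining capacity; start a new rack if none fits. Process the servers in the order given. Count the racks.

S1 (18U) → rack 1 (remaining 24U)
S2 (18U) → rack 1 (remaining 6U)
S3 (18U) → rack 2 (remaining 24U)
S4 (14U) → rack 2 (remaining 10U)
S5 (14U) → rack 3 (remaining 28U)
S6 (17U) → rack 3 (remaining 11U)
S7 (18U) → rack 4 (remaining 24U)
S8 (17U) → rack 4 (remaining 7U)
S9 (14U) → rack 5 (remaining 28U)
Final racks: [18,18] [18,14] [14,17] [18,17] [14].

5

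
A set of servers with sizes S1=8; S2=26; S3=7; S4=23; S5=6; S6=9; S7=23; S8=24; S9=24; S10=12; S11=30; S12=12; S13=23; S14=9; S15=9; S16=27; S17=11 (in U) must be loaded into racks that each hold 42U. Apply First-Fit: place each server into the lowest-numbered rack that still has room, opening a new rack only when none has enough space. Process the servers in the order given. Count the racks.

rack 1: place S1 (8U), 34U left
rack 1: place S2 (26U), 8U left
rack 1: place S3 (7U), 1U left
rack 2: place S4 (23U), 19U left
rack 2: place S5 (6U), 13U left
rack 2: place S6 (9U), 4U left
rack 3: place S7 (23U), 19U left
rack 4: place S8 (24U), 18U left
rack 5: place S9 (24U), 18U left
rack 3: place S10 (12U), 7U left
rack 6: place S11 (30U), 12U left
rack 4: place S12 (12U), 6U left
rack 7: place S13 (23U), 19U left
rack 5: place S14 (9U), 9U left
rack 5: place S15 (9U), 0U left
rack 8: place S16 (27U), 15U left
rack 6: place S17 (11U), 1U left
Final racks: [8,26,7] [23,6,9] [23,12] [24,12] [24,9,9] [30,11] [23] [27].

8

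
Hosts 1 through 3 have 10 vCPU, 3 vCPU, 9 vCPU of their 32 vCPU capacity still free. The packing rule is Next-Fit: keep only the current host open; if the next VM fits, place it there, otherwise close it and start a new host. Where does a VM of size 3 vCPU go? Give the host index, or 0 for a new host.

3

Next-Fit only looks at host 3, which has 9 vCPU free.
3 vCPU fits there.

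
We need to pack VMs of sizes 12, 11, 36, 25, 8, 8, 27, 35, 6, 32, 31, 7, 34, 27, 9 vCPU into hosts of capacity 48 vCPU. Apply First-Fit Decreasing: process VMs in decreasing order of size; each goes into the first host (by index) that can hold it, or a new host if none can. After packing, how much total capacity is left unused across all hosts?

76

Sorted descending: 36, 35, 34, 32, 31, 27, 27, 25, 12, 11, 9, 8, 8, 7, 6.
host 1: place 36 vCPU, 12 vCPU left
host 2: place 35 vCPU, 13 vCPU left
host 3: place 34 vCPU, 14 vCPU left
host 4: place 32 vCPU, 16 vCPU left
host 5: place 31 vCPU, 17 vCPU left
host 6: place 27 vCPU, 21 vCPU left
host 7: place 27 vCPU, 21 vCPU left
host 8: place 25 vCPU, 23 vCPU left
host 1: place 12 vCPU, 0 vCPU left
host 2: place 11 vCPU, 2 vCPU left
host 3: place 9 vCPU, 5 vCPU left
host 4: place 8 vCPU, 8 vCPU left
host 4: place 8 vCPU, 0 vCPU left
host 5: place 7 vCPU, 10 vCPU left
host 5: place 6 vCPU, 4 vCPU left
8 hosts × 48 vCPU = 384 vCPU; used 308 vCPU; unused 76 vCPU.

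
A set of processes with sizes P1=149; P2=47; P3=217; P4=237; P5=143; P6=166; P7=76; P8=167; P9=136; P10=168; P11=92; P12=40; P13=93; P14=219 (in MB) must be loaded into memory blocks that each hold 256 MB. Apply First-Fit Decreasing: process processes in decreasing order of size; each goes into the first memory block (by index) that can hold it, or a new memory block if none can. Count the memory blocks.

Sorted descending: 237, 219, 217, 168, 167, 166, 149, 143, 136, 93, 92, 76, 47, 40.
memory block 1: place 237 MB, 19 MB left
memory block 2: place 219 MB, 37 MB left
memory block 3: place 217 MB, 39 MB left
memory block 4: place 168 MB, 88 MB left
memory block 5: place 167 MB, 89 MB left
memory block 6: place 166 MB, 90 MB left
memory block 7: place 149 MB, 107 MB left
memory block 8: place 143 MB, 113 MB left
memory block 9: place 136 MB, 120 MB left
memory block 7: place 93 MB, 14 MB left
memory block 8: place 92 MB, 21 MB left
memory block 4: place 76 MB, 12 MB left
memory block 5: place 47 MB, 42 MB left
memory block 5: place 40 MB, 2 MB left
Final memory blocks: [237] [219] [217] [168,76] [167,47,40] [166] [149,93] [143,92] [136].

9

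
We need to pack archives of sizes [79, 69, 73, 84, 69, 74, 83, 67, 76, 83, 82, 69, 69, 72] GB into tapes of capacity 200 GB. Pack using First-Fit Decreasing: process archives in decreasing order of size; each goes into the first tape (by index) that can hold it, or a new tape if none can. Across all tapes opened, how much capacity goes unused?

351

Sorted descending: 84, 83, 83, 82, 79, 76, 74, 73, 72, 69, 69, 69, 69, 67.
Put 84 GB in tape 1; 116 GB remain.
Put 83 GB in tape 1; 33 GB remain.
Put 83 GB in tape 2; 117 GB remain.
Put 82 GB in tape 2; 35 GB remain.
Put 79 GB in tape 3; 121 GB remain.
Put 76 GB in tape 3; 45 GB remain.
Put 74 GB in tape 4; 126 GB remain.
Put 73 GB in tape 4; 53 GB remain.
Put 72 GB in tape 5; 128 GB remain.
Put 69 GB in tape 5; 59 GB remain.
Put 69 GB in tape 6; 131 GB remain.
Put 69 GB in tape 6; 62 GB remain.
Put 69 GB in tape 7; 131 GB remain.
Put 67 GB in tape 7; 64 GB remain.
7 tapes × 200 GB = 1400 GB; used 1049 GB; unused 351 GB.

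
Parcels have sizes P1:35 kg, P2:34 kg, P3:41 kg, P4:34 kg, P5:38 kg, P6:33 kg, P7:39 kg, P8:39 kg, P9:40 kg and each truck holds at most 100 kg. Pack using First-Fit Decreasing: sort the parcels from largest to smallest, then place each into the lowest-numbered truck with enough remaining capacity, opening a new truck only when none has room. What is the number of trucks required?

Sorted descending: 41, 40, 39, 39, 38, 35, 34, 34, 33.
41 kg → truck 1 (remaining 59 kg)
40 kg → truck 1 (remaining 19 kg)
39 kg → truck 2 (remaining 61 kg)
39 kg → truck 2 (remaining 22 kg)
38 kg → truck 3 (remaining 62 kg)
35 kg → truck 3 (remaining 27 kg)
34 kg → truck 4 (remaining 66 kg)
34 kg → truck 4 (remaining 32 kg)
33 kg → truck 5 (remaining 67 kg)

5 trucks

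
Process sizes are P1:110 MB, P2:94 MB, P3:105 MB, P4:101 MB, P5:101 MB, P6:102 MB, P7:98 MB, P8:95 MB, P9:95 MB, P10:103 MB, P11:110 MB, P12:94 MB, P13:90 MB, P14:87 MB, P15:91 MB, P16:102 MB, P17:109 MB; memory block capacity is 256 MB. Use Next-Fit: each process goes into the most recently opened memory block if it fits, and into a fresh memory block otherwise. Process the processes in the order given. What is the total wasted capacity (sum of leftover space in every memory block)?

P1 (110 MB) → memory block 1 (remaining 146 MB)
P2 (94 MB) → memory block 1 (remaining 52 MB)
P3 (105 MB) → memory block 2 (remaining 151 MB)
P4 (101 MB) → memory block 2 (remaining 50 MB)
P5 (101 MB) → memory block 3 (remaining 155 MB)
P6 (102 MB) → memory block 3 (remaining 53 MB)
P7 (98 MB) → memory block 4 (remaining 158 MB)
P8 (95 MB) → memory block 4 (remaining 63 MB)
P9 (95 MB) → memory block 5 (remaining 161 MB)
P10 (103 MB) → memory block 5 (remaining 58 MB)
P11 (110 MB) → memory block 6 (remaining 146 MB)
P12 (94 MB) → memory block 6 (remaining 52 MB)
P13 (90 MB) → memory block 7 (remaining 166 MB)
P14 (87 MB) → memory block 7 (remaining 79 MB)
P15 (91 MB) → memory block 8 (remaining 165 MB)
P16 (102 MB) → memory block 8 (remaining 63 MB)
P17 (109 MB) → memory block 9 (remaining 147 MB)
9 memory blocks × 256 MB = 2304 MB; used 1687 MB; unused 617 MB.

617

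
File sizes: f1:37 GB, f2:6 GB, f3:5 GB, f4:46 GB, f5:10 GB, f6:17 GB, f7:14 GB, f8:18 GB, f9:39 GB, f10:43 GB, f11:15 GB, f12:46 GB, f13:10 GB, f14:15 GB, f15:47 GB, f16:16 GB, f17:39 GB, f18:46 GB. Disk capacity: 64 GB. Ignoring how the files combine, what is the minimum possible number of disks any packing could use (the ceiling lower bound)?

Total size = 37 + 6 + 5 + 46 + 10 + 17 + 14 + 18 + 39 + 43 + 15 + 46 + 10 + 15 + 47 + 16 + 39 + 46 = 469 GB.
⌈469 / 64⌉ = 8.

8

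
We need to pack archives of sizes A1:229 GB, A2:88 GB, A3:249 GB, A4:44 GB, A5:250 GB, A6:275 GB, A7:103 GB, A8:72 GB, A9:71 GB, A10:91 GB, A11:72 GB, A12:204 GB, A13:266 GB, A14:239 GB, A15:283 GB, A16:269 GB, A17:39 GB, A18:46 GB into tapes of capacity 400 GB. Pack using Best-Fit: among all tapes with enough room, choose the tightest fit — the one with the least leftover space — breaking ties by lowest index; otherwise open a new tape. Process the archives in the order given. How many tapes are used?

9 tapes

A1 (229 GB) → tape 1 (remaining 171 GB)
A2 (88 GB) → tape 1 (remaining 83 GB)
A3 (249 GB) → tape 2 (remaining 151 GB)
A4 (44 GB) → tape 1 (remaining 39 GB)
A5 (250 GB) → tape 3 (remaining 150 GB)
A6 (275 GB) → tape 4 (remaining 125 GB)
A7 (103 GB) → tape 4 (remaining 22 GB)
A8 (72 GB) → tape 3 (remaining 78 GB)
A9 (71 GB) → tape 3 (remaining 7 GB)
A10 (91 GB) → tape 2 (remaining 60 GB)
A11 (72 GB) → tape 5 (remaining 328 GB)
A12 (204 GB) → tape 5 (remaining 124 GB)
A13 (266 GB) → tape 6 (remaining 134 GB)
A14 (239 GB) → tape 7 (remaining 161 GB)
A15 (283 GB) → tape 8 (remaining 117 GB)
A16 (269 GB) → tape 9 (remaining 131 GB)
A17 (39 GB) → tape 1 (remaining 0 GB)
A18 (46 GB) → tape 2 (remaining 14 GB)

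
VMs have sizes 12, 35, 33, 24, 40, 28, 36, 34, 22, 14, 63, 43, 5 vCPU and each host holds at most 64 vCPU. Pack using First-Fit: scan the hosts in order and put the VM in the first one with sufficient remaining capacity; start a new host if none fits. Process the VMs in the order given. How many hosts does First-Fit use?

Put 12 vCPU in host 1; 52 vCPU remain.
Put 35 vCPU in host 1; 17 vCPU remain.
Put 33 vCPU in host 2; 31 vCPU remain.
Put 24 vCPU in host 2; 7 vCPU remain.
Put 40 vCPU in host 3; 24 vCPU remain.
Put 28 vCPU in host 4; 36 vCPU remain.
Put 36 vCPU in host 4; 0 vCPU remain.
Put 34 vCPU in host 5; 30 vCPU remain.
Put 22 vCPU in host 3; 2 vCPU remain.
Put 14 vCPU in host 1; 3 vCPU remain.
Put 63 vCPU in host 6; 1 vCPU remain.
Put 43 vCPU in host 7; 21 vCPU remain.
Put 5 vCPU in host 2; 2 vCPU remain.
Final hosts: [12,35,14] [33,24,5] [40,22] [28,36] [34] [63] [43].

7 hosts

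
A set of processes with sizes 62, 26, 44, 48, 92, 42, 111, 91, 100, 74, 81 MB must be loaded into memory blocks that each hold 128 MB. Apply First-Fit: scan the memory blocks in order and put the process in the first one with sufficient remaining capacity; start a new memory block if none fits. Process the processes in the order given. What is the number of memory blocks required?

62 MB → memory block 1 (remaining 66 MB)
26 MB → memory block 1 (remaining 40 MB)
44 MB → memory block 2 (remaining 84 MB)
48 MB → memory block 2 (remaining 36 MB)
92 MB → memory block 3 (remaining 36 MB)
42 MB → memory block 4 (remaining 86 MB)
111 MB → memory block 5 (remaining 17 MB)
91 MB → memory block 6 (remaining 37 MB)
100 MB → memory block 7 (remaining 28 MB)
74 MB → memory block 4 (remaining 12 MB)
81 MB → memory block 8 (remaining 47 MB)

8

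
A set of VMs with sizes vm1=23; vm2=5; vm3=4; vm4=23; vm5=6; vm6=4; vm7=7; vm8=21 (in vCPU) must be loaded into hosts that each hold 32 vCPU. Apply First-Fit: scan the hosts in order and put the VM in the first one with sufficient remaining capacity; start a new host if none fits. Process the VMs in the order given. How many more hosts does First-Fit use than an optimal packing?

0

First-Fit: [23,5,4] [23,6] [4,7,21] → 3 hosts.
Total size 93 vCPU; any packing needs at least ⌈93/32⌉ = 3 hosts.
So 3 is already optimal.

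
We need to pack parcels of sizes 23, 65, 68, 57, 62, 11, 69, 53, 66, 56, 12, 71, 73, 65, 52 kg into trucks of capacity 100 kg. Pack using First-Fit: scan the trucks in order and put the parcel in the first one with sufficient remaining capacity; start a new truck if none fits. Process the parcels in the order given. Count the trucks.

Put 23 kg in truck 1; 77 kg remain.
Put 65 kg in truck 1; 12 kg remain.
Put 68 kg in truck 2; 32 kg remain.
Put 57 kg in truck 3; 43 kg remain.
Put 62 kg in truck 4; 38 kg remain.
Put 11 kg in truck 1; 1 kg remain.
Put 69 kg in truck 5; 31 kg remain.
Put 53 kg in truck 6; 47 kg remain.
Put 66 kg in truck 7; 34 kg remain.
Put 56 kg in truck 8; 44 kg remain.
Put 12 kg in truck 2; 20 kg remain.
Put 71 kg in truck 9; 29 kg remain.
Put 73 kg in truck 10; 27 kg remain.
Put 65 kg in truck 11; 35 kg remain.
Put 52 kg in truck 12; 48 kg remain.

12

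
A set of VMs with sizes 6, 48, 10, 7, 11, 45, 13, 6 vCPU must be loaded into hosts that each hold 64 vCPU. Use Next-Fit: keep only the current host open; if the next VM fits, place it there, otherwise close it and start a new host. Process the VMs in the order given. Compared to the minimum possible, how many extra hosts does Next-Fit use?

0

Next-Fit: [6,48,10] [7,11,45] [13,6] → 3 hosts.
Total size 146 vCPU; any packing needs at least ⌈146/64⌉ = 3 hosts.
So 3 is already optimal.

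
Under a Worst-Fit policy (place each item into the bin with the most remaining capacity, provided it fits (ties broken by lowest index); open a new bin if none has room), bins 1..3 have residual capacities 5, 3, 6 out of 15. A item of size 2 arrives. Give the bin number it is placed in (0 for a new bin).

Bins with room: bin 1 (5), bin 2 (3), bin 3 (6).
Most room is bin 3 with 6 free.

3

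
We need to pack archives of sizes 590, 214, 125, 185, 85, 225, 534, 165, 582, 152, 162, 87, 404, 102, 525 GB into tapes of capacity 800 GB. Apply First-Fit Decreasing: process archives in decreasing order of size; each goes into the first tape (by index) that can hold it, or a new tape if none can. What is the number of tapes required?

6 tapes

Sorted descending: 590, 582, 534, 525, 404, 225, 214, 185, 165, 162, 152, 125, 102, 87, 85.
Put 590 GB in tape 1; 210 GB remain.
Put 582 GB in tape 2; 218 GB remain.
Put 534 GB in tape 3; 266 GB remain.
Put 525 GB in tape 4; 275 GB remain.
Put 404 GB in tape 5; 396 GB remain.
Put 225 GB in tape 3; 41 GB remain.
Put 214 GB in tape 2; 4 GB remain.
Put 185 GB in tape 1; 25 GB remain.
Put 165 GB in tape 4; 110 GB remain.
Put 162 GB in tape 5; 234 GB remain.
Put 152 GB in tape 5; 82 GB remain.
Put 125 GB in tape 6; 675 GB remain.
Put 102 GB in tape 4; 8 GB remain.
Put 87 GB in tape 6; 588 GB remain.
Put 85 GB in tape 6; 503 GB remain.
Final tapes: [590,185] [582,214] [534,225] [525,165,102] [404,162,152] [125,87,85].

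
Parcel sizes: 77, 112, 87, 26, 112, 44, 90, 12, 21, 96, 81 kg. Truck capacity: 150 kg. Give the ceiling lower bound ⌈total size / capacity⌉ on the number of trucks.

6

Total size = 77 + 112 + 87 + 26 + 112 + 44 + 90 + 12 + 21 + 96 + 81 = 758 kg.
⌈758 / 150⌉ = 6.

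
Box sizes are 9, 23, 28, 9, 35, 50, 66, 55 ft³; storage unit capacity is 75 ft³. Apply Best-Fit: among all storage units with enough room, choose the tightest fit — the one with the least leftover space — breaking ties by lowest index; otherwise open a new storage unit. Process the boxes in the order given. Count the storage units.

5

storage unit 1: place 9 ft³, 66 ft³ left
storage unit 1: place 23 ft³, 43 ft³ left
storage unit 1: place 28 ft³, 15 ft³ left
storage unit 1: place 9 ft³, 6 ft³ left
storage unit 2: place 35 ft³, 40 ft³ left
storage unit 3: place 50 ft³, 25 ft³ left
storage unit 4: place 66 ft³, 9 ft³ left
storage unit 5: place 55 ft³, 20 ft³ left
Final storage units: [9,23,28,9] [35] [50] [66] [55].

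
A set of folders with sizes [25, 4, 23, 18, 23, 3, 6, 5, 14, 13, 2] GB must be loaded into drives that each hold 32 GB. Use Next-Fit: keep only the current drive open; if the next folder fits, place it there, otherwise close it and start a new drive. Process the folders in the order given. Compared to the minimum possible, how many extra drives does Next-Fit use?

1

Next-Fit: [25,4] [23] [18] [23,3,6] [5,14,13] [2] → 6 drives.
Total size 136 GB; any packing needs at least ⌈136/32⌉ = 5 drives.
An optimal packing achieves that bound: [25,6] [23,5,4] [23,3,2] [18,14] [13] → 5 drives.
Excess: 6 − 5 = 1.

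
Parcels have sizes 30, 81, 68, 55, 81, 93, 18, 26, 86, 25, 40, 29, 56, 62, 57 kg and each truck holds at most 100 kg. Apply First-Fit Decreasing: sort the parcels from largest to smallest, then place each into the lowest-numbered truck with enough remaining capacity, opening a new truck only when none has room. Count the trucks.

9 trucks

Sorted descending: 93, 86, 81, 81, 68, 62, 57, 56, 55, 40, 30, 29, 26, 25, 18.
Put 93 kg in truck 1; 7 kg remain.
Put 86 kg in truck 2; 14 kg remain.
Put 81 kg in truck 3; 19 kg remain.
Put 81 kg in truck 4; 19 kg remain.
Put 68 kg in truck 5; 32 kg remain.
Put 62 kg in truck 6; 38 kg remain.
Put 57 kg in truck 7; 43 kg remain.
Put 56 kg in truck 8; 44 kg remain.
Put 55 kg in truck 9; 45 kg remain.
Put 40 kg in truck 7; 3 kg remain.
Put 30 kg in truck 5; 2 kg remain.
Put 29 kg in truck 6; 9 kg remain.
Put 26 kg in truck 8; 18 kg remain.
Put 25 kg in truck 9; 20 kg remain.
Put 18 kg in truck 3; 1 kg remain.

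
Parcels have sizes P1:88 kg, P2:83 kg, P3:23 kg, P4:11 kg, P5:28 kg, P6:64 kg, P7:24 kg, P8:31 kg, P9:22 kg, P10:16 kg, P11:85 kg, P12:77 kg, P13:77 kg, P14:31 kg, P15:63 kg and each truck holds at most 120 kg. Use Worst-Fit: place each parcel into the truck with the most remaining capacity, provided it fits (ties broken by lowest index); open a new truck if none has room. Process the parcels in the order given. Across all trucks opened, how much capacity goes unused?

237

truck 1: place P1 (88 kg), 32 kg left
truck 2: place P2 (83 kg), 37 kg left
truck 2: place P3 (23 kg), 14 kg left
truck 1: place P4 (11 kg), 21 kg left
truck 3: place P5 (28 kg), 92 kg left
truck 3: place P6 (64 kg), 28 kg left
truck 3: place P7 (24 kg), 4 kg left
truck 4: place P8 (31 kg), 89 kg left
truck 4: place P9 (22 kg), 67 kg left
truck 4: place P10 (16 kg), 51 kg left
truck 5: place P11 (85 kg), 35 kg left
truck 6: place P12 (77 kg), 43 kg left
truck 7: place P13 (77 kg), 43 kg left
truck 4: place P14 (31 kg), 20 kg left
truck 8: place P15 (63 kg), 57 kg left
8 trucks × 120 kg = 960 kg; used 723 kg; unused 237 kg.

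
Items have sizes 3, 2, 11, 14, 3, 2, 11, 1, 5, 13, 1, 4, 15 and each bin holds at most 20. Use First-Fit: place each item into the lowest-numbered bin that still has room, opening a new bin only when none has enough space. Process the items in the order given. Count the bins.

5

Put 3 in bin 1; 17 remain.
Put 2 in bin 1; 15 remain.
Put 11 in bin 1; 4 remain.
Put 14 in bin 2; 6 remain.
Put 3 in bin 1; 1 remain.
Put 2 in bin 2; 4 remain.
Put 11 in bin 3; 9 remain.
Put 1 in bin 1; 0 remain.
Put 5 in bin 3; 4 remain.
Put 13 in bin 4; 7 remain.
Put 1 in bin 2; 3 remain.
Put 4 in bin 3; 0 remain.
Put 15 in bin 5; 5 remain.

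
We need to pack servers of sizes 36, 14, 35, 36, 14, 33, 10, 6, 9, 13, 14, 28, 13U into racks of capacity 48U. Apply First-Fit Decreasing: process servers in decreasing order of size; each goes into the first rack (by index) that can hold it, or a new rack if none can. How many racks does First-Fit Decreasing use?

Sorted descending: 36, 36, 35, 33, 28, 14, 14, 14, 13, 13, 10, 9, 6.
rack 1: place 36U, 12U left
rack 2: place 36U, 12U left
rack 3: place 35U, 13U left
rack 4: place 33U, 15U left
rack 5: place 28U, 20U left
rack 4: place 14U, 1U left
rack 5: place 14U, 6U left
rack 6: place 14U, 34U left
rack 3: place 13U, 0U left
rack 6: place 13U, 21U left
rack 1: place 10U, 2U left
rack 2: place 9U, 3U left
rack 5: place 6U, 0U left

6 racks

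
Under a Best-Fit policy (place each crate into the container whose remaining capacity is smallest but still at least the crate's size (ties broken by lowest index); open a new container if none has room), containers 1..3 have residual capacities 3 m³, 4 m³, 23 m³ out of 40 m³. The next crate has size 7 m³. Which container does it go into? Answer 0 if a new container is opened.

3

Containers with room: container 3 (23 m³).
Tightest fit is container 3 with 23 m³ free.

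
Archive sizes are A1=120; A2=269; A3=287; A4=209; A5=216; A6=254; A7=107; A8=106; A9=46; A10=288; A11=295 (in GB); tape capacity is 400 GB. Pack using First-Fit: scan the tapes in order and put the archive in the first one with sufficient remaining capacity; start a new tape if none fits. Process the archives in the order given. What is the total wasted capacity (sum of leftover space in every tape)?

603

tape 1: place A1 (120 GB), 280 GB left
tape 1: place A2 (269 GB), 11 GB left
tape 2: place A3 (287 GB), 113 GB left
tape 3: place A4 (209 GB), 191 GB left
tape 4: place A5 (216 GB), 184 GB left
tape 5: place A6 (254 GB), 146 GB left
tape 2: place A7 (107 GB), 6 GB left
tape 3: place A8 (106 GB), 85 GB left
tape 3: place A9 (46 GB), 39 GB left
tape 6: place A10 (288 GB), 112 GB left
tape 7: place A11 (295 GB), 105 GB left
7 tapes × 400 GB = 2800 GB; used 2197 GB; unused 603 GB.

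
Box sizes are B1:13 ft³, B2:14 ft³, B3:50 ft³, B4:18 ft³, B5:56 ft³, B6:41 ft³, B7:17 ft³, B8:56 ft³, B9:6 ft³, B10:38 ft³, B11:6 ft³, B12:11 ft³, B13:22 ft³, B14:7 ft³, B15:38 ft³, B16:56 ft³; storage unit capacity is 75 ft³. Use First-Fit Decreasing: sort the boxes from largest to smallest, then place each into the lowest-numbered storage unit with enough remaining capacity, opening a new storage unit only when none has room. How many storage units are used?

7

Sorted descending: 56, 56, 56, 50, 41, 38, 38, 22, 18, 17, 14, 13, 11, 7, 6, 6.
Put 56 ft³ in storage unit 1; 19 ft³ remain.
Put 56 ft³ in storage unit 2; 19 ft³ remain.
Put 56 ft³ in storage unit 3; 19 ft³ remain.
Put 50 ft³ in storage unit 4; 25 ft³ remain.
Put 41 ft³ in storage unit 5; 34 ft³ remain.
Put 38 ft³ in storage unit 6; 37 ft³ remain.
Put 38 ft³ in storage unit 7; 37 ft³ remain.
Put 22 ft³ in storage unit 4; 3 ft³ remain.
Put 18 ft³ in storage unit 1; 1 ft³ remain.
Put 17 ft³ in storage unit 2; 2 ft³ remain.
Put 14 ft³ in storage unit 3; 5 ft³ remain.
Put 13 ft³ in storage unit 5; 21 ft³ remain.
Put 11 ft³ in storage unit 5; 10 ft³ remain.
Put 7 ft³ in storage unit 5; 3 ft³ remain.
Put 6 ft³ in storage unit 6; 31 ft³ remain.
Put 6 ft³ in storage unit 6; 25 ft³ remain.
Final storage units: [56,18] [56,17] [56,14] [50,22] [41,13,11,7] [38,6,6] [38].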